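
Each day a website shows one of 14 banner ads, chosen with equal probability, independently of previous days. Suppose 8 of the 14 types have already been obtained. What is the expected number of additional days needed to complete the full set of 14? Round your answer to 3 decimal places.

34.300

Starting from 8 distinct types, each trial gives a new one with probability (14−i)/14 when i types are held, so the wait for the next new type is 14/(14−i).
E = 14/6 + 14/5 + 14/4 + 14/3 + 14/2 + 14/1 = 343/10 ≈ 34.300.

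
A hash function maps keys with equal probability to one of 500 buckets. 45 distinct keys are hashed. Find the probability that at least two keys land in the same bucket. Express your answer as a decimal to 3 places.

0.870

It's easier to compute the probability that all 45 are distinct.
P(all distinct) = 500/500 · 499/500 · ··· · 456/500 ≈ 0.130.
So the probability of at least one match is 1 − 0.130 = 0.870.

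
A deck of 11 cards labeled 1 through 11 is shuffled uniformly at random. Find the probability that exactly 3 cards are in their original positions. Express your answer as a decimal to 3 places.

Choose which 3 of the 11 are fixed: C(11,3) = 165 ways.
The remaining 8 must have no fixed point: D(8) = 14833.
P = 165·14833/39916800 = 2119/34560 ≈ 0.061.

0.061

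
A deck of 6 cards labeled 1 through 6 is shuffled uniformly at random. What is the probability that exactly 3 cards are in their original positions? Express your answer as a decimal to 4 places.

Choose which 3 of the 6 are fixed: C(6,3) = 20 ways.
The remaining 3 must have no fixed point: D(3) = 2.
P = 20·2/720 = 1/18 ≈ 0.0556.

0.0556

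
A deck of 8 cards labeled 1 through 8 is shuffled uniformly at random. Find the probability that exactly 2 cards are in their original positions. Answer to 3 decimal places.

Choose which 2 of the 8 are fixed: C(8,2) = 28 ways.
The remaining 6 must have no fixed point: D(6) = 265.
P = 28·265/40320 = 53/288 ≈ 0.184.

0.184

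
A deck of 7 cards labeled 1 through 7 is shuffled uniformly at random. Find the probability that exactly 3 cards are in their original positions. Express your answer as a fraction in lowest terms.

1/16

Choose which 3 of the 7 are fixed: C(7,3) = 35 ways.
The remaining 4 must have no fixed point: D(4) = 9.
P = 35·9/5040 = 1/16.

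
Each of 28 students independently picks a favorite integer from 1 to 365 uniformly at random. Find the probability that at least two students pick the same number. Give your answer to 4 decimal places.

0.6545

It's easier to compute the probability that all 28 are distinct.
P(all distinct) = 365/365 · 364/365 · ··· · 338/365 ≈ 0.3455.
So the probability of at least one match is 1 − 0.3455 = 0.6545.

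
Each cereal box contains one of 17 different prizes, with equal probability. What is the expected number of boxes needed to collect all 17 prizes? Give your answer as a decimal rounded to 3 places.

58.472

After i distinct types are collected, each trial gives a new one with probability (17−i)/17, so the expected wait for the next new type is 17/(17−i).
E = 17/17 + 17/16 + 17/15 + 17/14 + 17/13 + 17/12 + 17/11 + 17/10 + 17/9 + 17/8 + 17/7 + 17/6 + 17/5 + 17/4 + 17/3 + 17/2 + 17/1 = 42142223/720720 ≈ 58.472.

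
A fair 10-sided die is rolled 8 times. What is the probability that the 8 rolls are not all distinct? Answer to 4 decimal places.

0.9819

P(all 8 different) = 10/10 · 9/10 · ··· · 3/10 ≈ 0.0181.
P(at least two equal) = 1 − 0.0181 = 0.9819.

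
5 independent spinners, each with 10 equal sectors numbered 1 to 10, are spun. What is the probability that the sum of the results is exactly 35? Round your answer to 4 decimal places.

0.0325

There are 10^5 = 100000 equally likely outcomes.
The number of ordered 5-tuples from {1,…,10} summing to 35 is 3246.
P(sum = 35) = 3246/100000 = 1623/50000 ≈ 0.0325.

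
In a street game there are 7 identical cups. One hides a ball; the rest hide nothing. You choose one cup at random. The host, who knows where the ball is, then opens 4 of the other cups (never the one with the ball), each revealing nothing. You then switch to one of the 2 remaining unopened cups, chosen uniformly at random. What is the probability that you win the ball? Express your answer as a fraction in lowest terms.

3/7

Your original cup holds the ball with probability 1/7, so the other 6 collectively hold it with probability 6/7.
The host can always find 4 empty cups to open, so the reveals don't change that 6/7; it is now spread over the 2 remaining unopened cups.
P(win by switching) = (6/7) · (1/2) = 3/7.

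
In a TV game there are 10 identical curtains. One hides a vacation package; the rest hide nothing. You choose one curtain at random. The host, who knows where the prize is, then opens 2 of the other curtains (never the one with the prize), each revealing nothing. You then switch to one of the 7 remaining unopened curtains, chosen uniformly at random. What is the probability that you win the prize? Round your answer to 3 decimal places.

Your original curtain holds the prize with probability 1/10, so the other 9 collectively hold it with probability 9/10.
The host can always find 2 empty curtains to open, so the reveals don't change that 9/10; it is now spread over the 7 remaining unopened curtains.
P(win by switching) = (9/10) · (1/7) = 9/70 ≈ 0.129.

0.129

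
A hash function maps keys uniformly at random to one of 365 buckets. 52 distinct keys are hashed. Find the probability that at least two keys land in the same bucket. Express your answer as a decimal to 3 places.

0.978

It's easier to compute the probability that all 52 are distinct.
P(all distinct) = 365/365 · 364/365 · ··· · 314/365 ≈ 0.022.
So the probability of at least one match is 1 − 0.022 = 0.978.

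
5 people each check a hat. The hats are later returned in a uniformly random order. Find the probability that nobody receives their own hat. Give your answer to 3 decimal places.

This is the derangement probability: permutations of 5 with no fixed point.
D(5) = 5! · (1 − 1/1! + 1/2! − ··· + (−1)^5/5!) = 44.
P = 44/120 = 11/30 ≈ 0.367.

0.367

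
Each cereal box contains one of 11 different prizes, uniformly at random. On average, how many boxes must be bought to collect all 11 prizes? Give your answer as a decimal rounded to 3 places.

After i distinct types are collected, each trial gives a new one with probability (11−i)/11, so the expected wait for the next new type is 11/(11−i).
E = 11/11 + 11/10 + 11/9 + 11/8 + 11/7 + 11/6 + 11/5 + 11/4 + 11/3 + 11/2 + 11/1 = 83711/2520 ≈ 33.219.

33.219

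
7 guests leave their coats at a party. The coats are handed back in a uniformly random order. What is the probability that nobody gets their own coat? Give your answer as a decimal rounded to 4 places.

This is the derangement probability: permutations of 7 with no fixed point.
D(7) = 7! · (1 − 1/1! + 1/2! − ··· + (−1)^7/7!) = 1854.
P = 1854/5040 = 103/280 ≈ 0.3679.

0.3679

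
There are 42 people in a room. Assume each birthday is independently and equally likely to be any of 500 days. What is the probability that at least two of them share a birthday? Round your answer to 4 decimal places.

0.8300

It's easier to compute the probability that all 42 are distinct.
P(all distinct) = 500/500 · 499/500 · ··· · 459/500 ≈ 0.1700.
So the probability of at least one match is 1 − 0.1700 = 0.8300.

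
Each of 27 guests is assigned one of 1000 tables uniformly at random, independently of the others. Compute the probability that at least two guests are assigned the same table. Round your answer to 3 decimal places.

It's easier to compute the probability that all 27 are distinct.
P(all distinct) = 1000/1000 · 999/1000 · ··· · 974/1000 ≈ 0.702.
So the probability of at least one match is 1 − 0.702 = 0.298.

0.298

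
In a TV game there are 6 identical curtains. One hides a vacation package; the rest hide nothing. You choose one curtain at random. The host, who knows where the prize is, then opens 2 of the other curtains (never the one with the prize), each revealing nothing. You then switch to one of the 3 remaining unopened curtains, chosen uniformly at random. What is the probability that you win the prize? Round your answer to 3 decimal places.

Your original curtain holds the prize with probability 1/6, so the other 5 collectively hold it with probability 5/6.
The host can always find 2 empty curtains to open, so the reveals don't change that 5/6; it is now spread over the 3 remaining unopened curtains.
P(win by switching) = (5/6) · (1/3) = 5/18 ≈ 0.278.

0.278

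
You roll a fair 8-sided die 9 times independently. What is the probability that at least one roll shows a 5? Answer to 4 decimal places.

0.6993

P(no roll shows a 5) = (7/8)^9 ≈ 0.3007.
P(at least one) = 1 − 0.3007 = 0.6993.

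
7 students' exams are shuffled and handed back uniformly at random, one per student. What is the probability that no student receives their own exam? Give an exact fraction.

This is the derangement probability: permutations of 7 with no fixed point.
D(7) = 7! · (1 − 1/1! + 1/2! − ··· + (−1)^7/7!) = 1854.
P = 1854/5040 = 103/280.

103/280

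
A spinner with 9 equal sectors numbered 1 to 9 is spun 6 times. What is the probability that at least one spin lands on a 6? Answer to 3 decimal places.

0.507

P(no spin lands on a 6) = (8/9)^6 ≈ 0.493.
P(at least one) = 1 − 0.493 = 0.507.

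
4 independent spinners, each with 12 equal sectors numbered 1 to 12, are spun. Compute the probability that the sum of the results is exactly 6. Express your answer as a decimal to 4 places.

0.0005

There are 12^4 = 20736 equally likely outcomes.
The number of ordered 4-tuples from {1,…,12} summing to 6 is 10.
P(sum = 6) = 10/20736 = 5/10368 ≈ 0.0005.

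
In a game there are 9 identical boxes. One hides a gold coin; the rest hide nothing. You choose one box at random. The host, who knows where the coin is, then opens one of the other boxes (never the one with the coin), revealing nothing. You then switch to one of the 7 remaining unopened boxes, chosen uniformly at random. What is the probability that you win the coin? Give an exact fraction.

8/63

Your original box holds the coin with probability 1/9, so the other 8 collectively hold it with probability 8/9.
The host can always find an empty box to open, so this doesn't change that 8/9; it is now spread over the 7 remaining unopened boxes.
P(win by switching) = (8/9) · (1/7) = 8/63.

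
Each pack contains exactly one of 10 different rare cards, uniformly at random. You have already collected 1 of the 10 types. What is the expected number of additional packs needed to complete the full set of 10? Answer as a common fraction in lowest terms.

7129/252

Starting from 1 distinct type, each trial gives a new one with probability (10−i)/10 when i types are held, so the wait for the next new type is 10/(10−i).
E = 10/9 + 10/8 + 10/7 + 10/6 + 10/5 + 10/4 + 10/3 + 10/2 + 10/1 = 7129/252.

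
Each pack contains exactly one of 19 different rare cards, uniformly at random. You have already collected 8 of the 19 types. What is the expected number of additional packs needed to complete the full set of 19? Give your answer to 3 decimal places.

Starting from 8 distinct types, each trial gives a new one with probability (19−i)/19 when i types are held, so the wait for the next new type is 19/(19−i).
E = 19/11 + 19/10 + 19/9 + 19/8 + 19/7 + 19/6 + 19/5 + 19/4 + 19/3 + 19/2 + 19/1 = 1590509/27720 ≈ 57.378.

57.378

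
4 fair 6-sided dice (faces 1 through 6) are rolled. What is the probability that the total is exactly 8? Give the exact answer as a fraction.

35/1296

There are 6^4 = 1296 equally likely outcomes.
The number of ordered 4-tuples from {1,…,6} summing to 8 is 35.
P(sum = 8) = 35/1296.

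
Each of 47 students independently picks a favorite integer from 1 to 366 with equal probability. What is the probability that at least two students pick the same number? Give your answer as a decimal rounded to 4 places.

0.9544

It's easier to compute the probability that all 47 are distinct.
P(all distinct) = 366/366 · 365/366 · ··· · 320/366 ≈ 0.0456.
So the probability of at least one match is 1 − 0.0456 = 0.9544.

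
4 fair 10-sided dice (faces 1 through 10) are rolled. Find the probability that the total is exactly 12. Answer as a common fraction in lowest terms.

There are 10^4 = 10000 equally likely outcomes.
The number of ordered 4-tuples from {1,…,10} summing to 12 is 165.
P(sum = 12) = 165/10000 = 33/2000.

33/2000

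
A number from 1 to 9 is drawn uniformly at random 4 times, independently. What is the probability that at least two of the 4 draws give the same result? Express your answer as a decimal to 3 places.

P(all 4 different) = 9/9 · 8/9 · ··· · 6/9 ≈ 0.461.
P(at least two equal) = 1 − 0.461 = 0.539.

0.539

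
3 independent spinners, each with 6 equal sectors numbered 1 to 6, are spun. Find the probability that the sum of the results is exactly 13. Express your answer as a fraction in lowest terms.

There are 6^3 = 216 equally likely outcomes.
The number of ordered 3-tuples from {1,…,6} summing to 13 is 21.
P(sum = 13) = 21/216 = 7/72.

7/72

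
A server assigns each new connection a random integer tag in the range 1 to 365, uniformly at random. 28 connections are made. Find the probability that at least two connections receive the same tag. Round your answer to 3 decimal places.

0.654

It's easier to compute the probability that all 28 are distinct.
P(all distinct) = 365/365 · 364/365 · ··· · 338/365 ≈ 0.346.
So the probability of at least one match is 1 − 0.346 = 0.654.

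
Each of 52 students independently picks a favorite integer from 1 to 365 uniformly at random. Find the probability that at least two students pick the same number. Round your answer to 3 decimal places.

0.978

It's easier to compute the probability that all 52 are distinct.
P(all distinct) = 365/365 · 364/365 · ··· · 314/365 ≈ 0.022.
So the probability of at least one match is 1 − 0.022 = 0.978.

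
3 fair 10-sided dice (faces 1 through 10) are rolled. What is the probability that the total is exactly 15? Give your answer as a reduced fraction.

73/1000

There are 10^3 = 1000 equally likely outcomes.
The number of ordered 3-tuples from {1,…,10} summing to 15 is 73.
P(sum = 15) = 73/1000.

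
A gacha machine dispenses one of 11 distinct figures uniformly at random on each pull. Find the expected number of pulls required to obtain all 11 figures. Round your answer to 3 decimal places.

After i distinct types are collected, each trial gives a new one with probability (11−i)/11, so the expected wait for the next new type is 11/(11−i).
E = 11/11 + 11/10 + 11/9 + 11/8 + 11/7 + 11/6 + 11/5 + 11/4 + 11/3 + 11/2 + 11/1 = 83711/2520 ≈ 33.219.

33.219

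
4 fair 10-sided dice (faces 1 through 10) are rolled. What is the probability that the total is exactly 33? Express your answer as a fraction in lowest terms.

There are 10^4 = 10000 equally likely outcomes.
The number of ordered 4-tuples from {1,…,10} summing to 33 is 120.
P(sum = 33) = 120/10000 = 3/250.

3/250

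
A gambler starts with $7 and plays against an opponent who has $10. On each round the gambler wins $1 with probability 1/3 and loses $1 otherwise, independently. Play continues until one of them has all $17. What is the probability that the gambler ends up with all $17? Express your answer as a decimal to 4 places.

Let r = q/p = (2/3)/(1/3) = 2. The recurrence P(i) = p·P(i+1) + q·P(i−1) with P(0)=0, P(17)=1 gives P(i) = (1 − r^i)/(1 − r^17).
P(7) = (1 − (2)^7) / (1 − (2)^17) = 127/131071 ≈ 0.0010.

0.0010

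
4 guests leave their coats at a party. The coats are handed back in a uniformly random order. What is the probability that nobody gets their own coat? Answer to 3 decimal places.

0.375

This is the derangement probability: permutations of 4 with no fixed point.
D(4) = 4! · (1 − 1/1! + 1/2! − ··· + (−1)^4/4!) = 9.
P = 9/24 = 3/8 ≈ 0.375.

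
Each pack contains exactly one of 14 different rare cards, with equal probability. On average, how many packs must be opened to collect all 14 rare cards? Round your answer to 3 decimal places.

After i distinct types are collected, each trial gives a new one with probability (14−i)/14, so the expected wait for the next new type is 14/(14−i).
E = 14/14 + 14/13 + 14/12 + 14/11 + 14/10 + 14/9 + 14/8 + 14/7 + 14/6 + 14/5 + 14/4 + 14/3 + 14/2 + 14/1 = 1171733/25740 ≈ 45.522.

45.522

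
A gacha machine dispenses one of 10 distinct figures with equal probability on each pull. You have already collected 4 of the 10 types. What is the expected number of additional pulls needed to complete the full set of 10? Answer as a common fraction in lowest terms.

49/2

Starting from 4 distinct types, each trial gives a new one with probability (10−i)/10 when i types are held, so the wait for the next new type is 10/(10−i).
E = 10/6 + 10/5 + 10/4 + 10/3 + 10/2 + 10/1 = 49/2.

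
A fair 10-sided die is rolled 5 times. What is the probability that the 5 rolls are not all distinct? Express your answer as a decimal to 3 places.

P(all 5 different) = 10/10 · 9/10 · ··· · 6/10 ≈ 0.302.
P(at least two equal) = 1 − 0.302 = 0.698.

0.698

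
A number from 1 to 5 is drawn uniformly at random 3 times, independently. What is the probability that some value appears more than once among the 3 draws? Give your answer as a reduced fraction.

P(all 3 different) = 5/5 · 4/5 · ··· · 3/5 = 12/25.
P(at least two equal) = 1 − 12/25 = 13/25.

13/25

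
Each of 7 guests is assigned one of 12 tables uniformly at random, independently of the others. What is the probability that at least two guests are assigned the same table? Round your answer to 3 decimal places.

0.889

It's easier to compute the probability that all 7 are distinct.
P(all distinct) = 12/12 · 11/12 · ··· · 6/12 ≈ 0.111.
So the probability of at least one match is 1 − 0.111 = 0.889.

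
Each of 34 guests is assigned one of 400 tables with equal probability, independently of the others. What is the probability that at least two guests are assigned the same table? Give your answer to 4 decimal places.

It's easier to compute the probability that all 34 are distinct.
P(all distinct) = 400/400 · 399/400 · ··· · 367/400 ≈ 0.2361.
So the probability of at least one match is 1 − 0.2361 = 0.7639.

0.7639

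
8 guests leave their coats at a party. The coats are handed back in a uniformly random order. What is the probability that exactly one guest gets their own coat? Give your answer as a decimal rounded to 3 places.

0.368

Choose which one is fixed: C(8,1) = 8 ways.
The remaining 7 must have no fixed point: D(7) = 1854.
P = 8·1854/40320 = 103/280 ≈ 0.368.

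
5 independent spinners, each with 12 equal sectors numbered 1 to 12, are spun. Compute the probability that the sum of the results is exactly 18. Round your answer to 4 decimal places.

There are 12^5 = 248832 equally likely outcomes.
The number of ordered 5-tuples from {1,…,12} summing to 18 is 2355.
P(sum = 18) = 2355/248832 = 785/82944 ≈ 0.0095.

0.0095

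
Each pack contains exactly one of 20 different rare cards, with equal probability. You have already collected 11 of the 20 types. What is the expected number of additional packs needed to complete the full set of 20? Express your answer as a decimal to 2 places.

Starting from 11 distinct types, each trial gives a new one with probability (20−i)/20 when i types are held, so the wait for the next new type is 20/(20−i).
E = 20/9 + 20/8 + 20/7 + 20/6 + 20/5 + 20/4 + 20/3 + 20/2 + 20/1 = 7129/126 ≈ 56.58.

56.58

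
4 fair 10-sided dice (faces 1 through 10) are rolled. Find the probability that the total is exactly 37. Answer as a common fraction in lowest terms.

1/500

There are 10^4 = 10000 equally likely outcomes.
The number of ordered 4-tuples from {1,…,10} summing to 37 is 20.
P(sum = 37) = 20/10000 = 1/500.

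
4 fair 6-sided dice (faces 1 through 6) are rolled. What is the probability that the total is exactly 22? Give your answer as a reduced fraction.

There are 6^4 = 1296 equally likely outcomes.
The number of ordered 4-tuples from {1,…,6} summing to 22 is 10.
P(sum = 22) = 10/1296 = 5/648.

5/648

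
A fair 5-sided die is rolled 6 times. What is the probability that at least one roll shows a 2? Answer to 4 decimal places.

P(no roll shows a 2) = (4/5)^6 ≈ 0.2621.
P(at least one) = 1 − 0.2621 = 0.7379.

0.7379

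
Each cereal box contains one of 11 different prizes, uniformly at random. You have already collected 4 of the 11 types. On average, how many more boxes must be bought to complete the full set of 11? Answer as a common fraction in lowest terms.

3993/140

Starting from 4 distinct types, each trial gives a new one with probability (11−i)/11 when i types are held, so the wait for the next new type is 11/(11−i).
E = 11/7 + 11/6 + 11/5 + 11/4 + 11/3 + 11/2 + 11/1 = 3993/140.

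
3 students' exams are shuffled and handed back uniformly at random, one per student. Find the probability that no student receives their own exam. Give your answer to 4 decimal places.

This is the derangement probability: permutations of 3 with no fixed point.
D(3) = 3! · (1 − 1/1! + 1/2! − ··· + (−1)^3/3!) = 2.
P = 2/6 = 1/3 ≈ 0.3333.

0.3333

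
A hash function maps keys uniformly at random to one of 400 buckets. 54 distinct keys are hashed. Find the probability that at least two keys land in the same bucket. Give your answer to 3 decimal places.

0.976

It's easier to compute the probability that all 54 are distinct.
P(all distinct) = 400/400 · 399/400 · ··· · 347/400 ≈ 0.024.
So the probability of at least one match is 1 − 0.024 = 0.976.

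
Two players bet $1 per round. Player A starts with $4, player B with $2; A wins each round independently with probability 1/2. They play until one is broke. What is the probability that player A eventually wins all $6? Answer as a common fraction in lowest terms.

2/3

With a fair step, P(i) = ½P(i−1) + ½P(i+1) with P(0)=0, P(6)=1 has the linear solution P(i) = i/6.
P(4) = 4/6 = 2/3.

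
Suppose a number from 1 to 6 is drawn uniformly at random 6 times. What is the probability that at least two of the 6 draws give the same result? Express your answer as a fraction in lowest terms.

319/324

P(all 6 different) = 6/6 · 5/6 · ··· · 1/6 = 5/324.
P(at least two equal) = 1 − 5/324 = 319/324.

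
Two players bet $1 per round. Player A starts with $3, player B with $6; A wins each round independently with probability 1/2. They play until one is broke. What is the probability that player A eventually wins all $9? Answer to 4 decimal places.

With a fair step, P(i) = ½P(i−1) + ½P(i+1) with P(0)=0, P(9)=1 has the linear solution P(i) = i/9.
P(3) = 3/9 = 1/3 ≈ 0.3333.

0.3333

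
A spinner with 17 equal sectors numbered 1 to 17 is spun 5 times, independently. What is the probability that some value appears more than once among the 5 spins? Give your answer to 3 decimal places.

0.477

P(all 5 different) = 17/17 · 16/17 · ··· · 13/17 ≈ 0.523.
P(at least two equal) = 1 − 0.523 = 0.477.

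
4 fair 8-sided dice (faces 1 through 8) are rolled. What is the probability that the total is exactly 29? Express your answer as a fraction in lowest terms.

There are 8^4 = 4096 equally likely outcomes.
The number of ordered 4-tuples from {1,…,8} summing to 29 is 20.
P(sum = 29) = 20/4096 = 5/1024.

5/1024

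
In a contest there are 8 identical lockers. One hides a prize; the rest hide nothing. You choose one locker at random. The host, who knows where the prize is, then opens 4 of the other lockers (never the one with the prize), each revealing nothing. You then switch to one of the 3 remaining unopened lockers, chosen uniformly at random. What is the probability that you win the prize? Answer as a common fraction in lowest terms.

7/24

Your original locker holds the prize with probability 1/8, so the other 7 collectively hold it with probability 7/8.
The host can always find 4 empty lockers to open, so the reveals don't change that 7/8; it is now spread over the 3 remaining unopened lockers.
P(win by switching) = (7/8) · (1/3) = 7/24.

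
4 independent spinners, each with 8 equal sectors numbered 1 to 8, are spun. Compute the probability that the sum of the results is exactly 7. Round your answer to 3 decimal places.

0.005

There are 8^4 = 4096 equally likely outcomes.
The number of ordered 4-tuples from {1,…,8} summing to 7 is 20.
P(sum = 7) = 20/4096 = 5/1024 ≈ 0.005.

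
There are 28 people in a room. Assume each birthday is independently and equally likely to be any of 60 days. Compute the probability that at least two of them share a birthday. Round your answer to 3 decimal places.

0.999

It's easier to compute the probability that all 28 are distinct.
P(all distinct) = 60/60 · 59/60 · ··· · 33/60 ≈ 0.001.
So the probability of at least one match is 1 − 0.001 = 0.999.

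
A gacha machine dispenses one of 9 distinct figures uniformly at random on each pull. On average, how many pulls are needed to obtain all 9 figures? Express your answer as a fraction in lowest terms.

After i distinct types are collected, each trial gives a new one with probability (9−i)/9, so the expected wait for the next new type is 9/(9−i).
E = 9/9 + 9/8 + 9/7 + 9/6 + 9/5 + 9/4 + 9/3 + 9/2 + 9/1 = 7129/280.

7129/280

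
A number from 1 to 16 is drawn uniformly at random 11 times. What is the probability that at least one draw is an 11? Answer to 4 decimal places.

P(no draw is an 11) = (15/16)^11 ≈ 0.4917.
P(at least one) = 1 − 0.4917 = 0.5083.

0.5083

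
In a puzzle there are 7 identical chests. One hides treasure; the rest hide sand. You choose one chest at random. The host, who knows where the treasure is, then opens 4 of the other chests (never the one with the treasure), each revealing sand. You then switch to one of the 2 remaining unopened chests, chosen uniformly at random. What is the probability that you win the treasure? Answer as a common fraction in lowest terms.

Your original chest holds the treasure with probability 1/7, so the other 6 collectively hold it with probability 6/7.
The host can always find 4 empty chests to open, so the reveals don't change that 6/7; it is now spread over the 2 remaining unopened chests.
P(win by switching) = (6/7) · (1/2) = 3/7.

3/7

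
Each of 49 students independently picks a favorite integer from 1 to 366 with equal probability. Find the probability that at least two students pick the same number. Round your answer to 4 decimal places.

0.9654

It's easier to compute the probability that all 49 are distinct.
P(all distinct) = 366/366 · 365/366 · ··· · 318/366 ≈ 0.0346.
So the probability of at least one match is 1 − 0.0346 = 0.9654.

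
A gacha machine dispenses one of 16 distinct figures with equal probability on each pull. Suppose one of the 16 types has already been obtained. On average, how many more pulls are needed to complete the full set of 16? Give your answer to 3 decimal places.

Starting from 1 distinct type, each trial gives a new one with probability (16−i)/16 when i types are held, so the wait for the next new type is 16/(16−i).
E = 16/15 + 16/14 + 16/13 + 16/12 + 16/11 + 16/10 + 16/9 + 16/8 + 16/7 + 16/6 + 16/5 + 16/4 + 16/3 + 16/2 + 16/1 = 2391514/45045 ≈ 53.092.

53.092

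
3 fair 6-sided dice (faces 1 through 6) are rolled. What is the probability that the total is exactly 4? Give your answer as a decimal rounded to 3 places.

There are 6^3 = 216 equally likely outcomes.
The number of ordered 3-tuples from {1,…,6} summing to 4 is 3.
P(sum = 4) = 3/216 = 1/72 ≈ 0.014.

0.014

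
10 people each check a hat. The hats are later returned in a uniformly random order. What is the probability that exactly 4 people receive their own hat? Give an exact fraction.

53/3456

Choose which 4 of the 10 are fixed: C(10,4) = 210 ways.
The remaining 6 must have no fixed point: D(6) = 265.
P = 210·265/3628800 = 53/3456.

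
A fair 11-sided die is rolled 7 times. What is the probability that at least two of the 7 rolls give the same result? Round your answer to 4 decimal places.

P(all 7 different) = 11/11 · 10/11 · ··· · 5/11 ≈ 0.0853.
P(at least two equal) = 1 − 0.0853 = 0.9147.

0.9147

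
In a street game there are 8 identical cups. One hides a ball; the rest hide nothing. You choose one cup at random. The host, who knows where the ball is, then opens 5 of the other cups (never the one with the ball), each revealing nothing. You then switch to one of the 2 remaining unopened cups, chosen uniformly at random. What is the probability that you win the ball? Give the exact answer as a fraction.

Your original cup holds the ball with probability 1/8, so the other 7 collectively hold it with probability 7/8.
The host can always find 5 empty cups to open, so the reveals don't change that 7/8; it is now spread over the 2 remaining unopened cups.
P(win by switching) = (7/8) · (1/2) = 7/16.

7/16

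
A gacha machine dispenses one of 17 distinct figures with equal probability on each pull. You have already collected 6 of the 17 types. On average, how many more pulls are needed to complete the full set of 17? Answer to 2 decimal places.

Starting from 6 distinct types, each trial gives a new one with probability (17−i)/17 when i types are held, so the wait for the next new type is 17/(17−i).
E = 17/11 + 17/10 + 17/9 + 17/8 + 17/7 + 17/6 + 17/5 + 17/4 + 17/3 + 17/2 + 17/1 = 1423087/27720 ≈ 51.34.

51.34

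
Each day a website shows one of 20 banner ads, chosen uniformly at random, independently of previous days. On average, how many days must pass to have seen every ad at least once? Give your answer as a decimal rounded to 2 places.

71.95

After i distinct types are collected, each trial gives a new one with probability (20−i)/20, so the expected wait for the next new type is 20/(20−i).
E = 20/20 + 20/19 + 20/18 + 20/17 + 20/16 + 20/15 + 20/14 + 20/13 + 20/12 + 20/11 + 20/10 + 20/9 + 20/8 + 20/7 + 20/6 + 20/5 + 20/4 + 20/3 + 20/2 + 20/1 = 279175675/3879876 ≈ 71.95.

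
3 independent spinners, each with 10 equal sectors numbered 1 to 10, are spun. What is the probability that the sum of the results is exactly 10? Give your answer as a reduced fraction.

9/250

There are 10^3 = 1000 equally likely outcomes.
The number of ordered 3-tuples from {1,…,10} summing to 10 is 36.
P(sum = 10) = 36/1000 = 9/250.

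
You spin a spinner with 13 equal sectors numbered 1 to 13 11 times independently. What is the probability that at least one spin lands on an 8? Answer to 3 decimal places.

P(no spin lands on an 8) = (12/13)^11 ≈ 0.415.
P(at least one) = 1 − 0.415 = 0.585.

0.585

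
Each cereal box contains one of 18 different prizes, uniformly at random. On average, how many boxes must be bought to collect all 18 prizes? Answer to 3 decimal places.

After i distinct types are collected, each trial gives a new one with probability (18−i)/18, so the expected wait for the next new type is 18/(18−i).
E = 18/18 + 18/17 + 18/16 + 18/15 + 18/14 + 18/13 + 18/12 + 18/11 + 18/10 + 18/9 + 18/8 + 18/7 + 18/6 + 18/5 + 18/4 + 18/3 + 18/2 + 18/1 = 42822903/680680 ≈ 62.912.

62.912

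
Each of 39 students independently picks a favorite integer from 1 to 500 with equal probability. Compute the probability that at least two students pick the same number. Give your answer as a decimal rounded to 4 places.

It's easier to compute the probability that all 39 are distinct.
P(all distinct) = 500/500 · 499/500 · ··· · 462/500 ≈ 0.2184.
So the probability of at least one match is 1 − 0.2184 = 0.7816.

0.7816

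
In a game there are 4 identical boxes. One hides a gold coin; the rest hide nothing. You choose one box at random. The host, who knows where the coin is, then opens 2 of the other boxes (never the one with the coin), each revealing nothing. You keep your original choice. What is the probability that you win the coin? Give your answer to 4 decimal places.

The host can always open 2 empty boxes regardless of your choice, so the reveals give no information about your original box.
P(win by staying) = 1/4 ≈ 0.2500.

0.2500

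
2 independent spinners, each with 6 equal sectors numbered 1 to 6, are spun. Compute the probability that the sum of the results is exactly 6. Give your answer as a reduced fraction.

5/36

There are 6^2 = 36 equally likely outcomes.
The number of ordered 2-tuples from {1,…,6} summing to 6 is 5.
P(sum = 6) = 5/36.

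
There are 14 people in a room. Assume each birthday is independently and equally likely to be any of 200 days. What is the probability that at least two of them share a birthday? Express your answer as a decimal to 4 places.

0.3722

It's easier to compute the probability that all 14 are distinct.
P(all distinct) = 200/200 · 199/200 · ··· · 187/200 ≈ 0.6278.
So the probability of at least one match is 1 − 0.6278 = 0.3722.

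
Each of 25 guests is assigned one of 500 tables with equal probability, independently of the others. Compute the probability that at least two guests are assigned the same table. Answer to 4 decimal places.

0.4567

It's easier to compute the probability that all 25 are distinct.
P(all distinct) = 500/500 · 499/500 · ··· · 476/500 ≈ 0.5433.
So the probability of at least one match is 1 − 0.5433 = 0.4567.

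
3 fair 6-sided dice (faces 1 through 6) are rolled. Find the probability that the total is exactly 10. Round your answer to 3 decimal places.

0.125

There are 6^3 = 216 equally likely outcomes.
The number of ordered 3-tuples from {1,…,6} summing to 10 is 27.
P(sum = 10) = 27/216 = 1/8 ≈ 0.125.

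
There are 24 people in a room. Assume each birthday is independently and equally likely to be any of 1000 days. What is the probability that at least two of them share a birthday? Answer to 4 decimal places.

It's easier to compute the probability that all 24 are distinct.
P(all distinct) = 1000/1000 · 999/1000 · ··· · 977/1000 ≈ 0.7572.
So the probability of at least one match is 1 − 0.7572 = 0.2428.

0.2428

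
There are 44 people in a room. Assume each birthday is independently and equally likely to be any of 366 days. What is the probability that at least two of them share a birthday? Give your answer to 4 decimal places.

0.9324

It's easier to compute the probability that all 44 are distinct.
P(all distinct) = 366/366 · 365/366 · ··· · 323/366 ≈ 0.0676.
So the probability of at least one match is 1 − 0.0676 = 0.9324.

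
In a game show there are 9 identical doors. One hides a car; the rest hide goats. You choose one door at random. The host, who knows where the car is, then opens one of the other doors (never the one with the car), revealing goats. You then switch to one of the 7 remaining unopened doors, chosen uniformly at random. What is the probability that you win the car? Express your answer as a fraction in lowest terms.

8/63

Your original door holds the car with probability 1/9, so the other 8 collectively hold it with probability 8/9.
The host can always find an empty door to open, so this doesn't change that 8/9; it is now spread over the 7 remaining unopened doors.
P(win by switching) = (8/9) · (1/7) = 8/63.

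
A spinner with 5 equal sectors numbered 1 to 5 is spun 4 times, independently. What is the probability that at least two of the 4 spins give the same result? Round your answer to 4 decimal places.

0.8080

P(all 4 different) = 5/5 · 4/5 · ··· · 2/5 ≈ 0.1920.
P(at least two equal) = 1 − 0.1920 = 0.8080.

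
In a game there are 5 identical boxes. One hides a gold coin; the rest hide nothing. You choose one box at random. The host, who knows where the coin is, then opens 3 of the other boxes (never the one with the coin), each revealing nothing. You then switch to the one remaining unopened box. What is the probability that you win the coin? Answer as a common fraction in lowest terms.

Your original box holds the coin with probability 1/5, so the other 4 collectively hold it with probability 4/5.
The host can always find 3 empty boxes to open, so the reveals don't change that 4/5; it is now spread over the 1 remaining unopened box.
P(win by switching) = (4/5) · (1/1) = 4/5.

4/5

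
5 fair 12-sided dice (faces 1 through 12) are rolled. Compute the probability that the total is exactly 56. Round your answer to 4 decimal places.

There are 12^5 = 248832 equally likely outcomes.
The number of ordered 5-tuples from {1,…,12} summing to 56 is 70.
P(sum = 56) = 70/248832 = 35/124416 ≈ 0.0003.

0.0003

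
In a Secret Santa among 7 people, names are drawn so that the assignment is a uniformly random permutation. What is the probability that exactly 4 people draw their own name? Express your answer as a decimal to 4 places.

Choose which 4 of the 7 are fixed: C(7,4) = 35 ways.
The remaining 3 must have no fixed point: D(3) = 2.
P = 35·2/5040 = 1/72 ≈ 0.0139.

0.0139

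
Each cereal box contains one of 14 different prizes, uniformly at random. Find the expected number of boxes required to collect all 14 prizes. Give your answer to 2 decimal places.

45.52

After i distinct types are collected, each trial gives a new one with probability (14−i)/14, so the expected wait for the next new type is 14/(14−i).
E = 14/14 + 14/13 + 14/12 + 14/11 + 14/10 + 14/9 + 14/8 + 14/7 + 14/6 + 14/5 + 14/4 + 14/3 + 14/2 + 14/1 = 1171733/25740 ≈ 45.52.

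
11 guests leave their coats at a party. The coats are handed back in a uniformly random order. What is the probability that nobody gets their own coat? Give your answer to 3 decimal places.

0.368

This is the derangement probability: permutations of 11 with no fixed point.
D(11) = 11! · (1 − 1/1! + 1/2! − ··· + (−1)^11/11!) = 14684570.
P = 14684570/39916800 = 1468457/3991680 ≈ 0.368.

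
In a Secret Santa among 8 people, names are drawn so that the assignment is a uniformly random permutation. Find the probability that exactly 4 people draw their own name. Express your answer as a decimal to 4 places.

0.0156

Choose which 4 of the 8 are fixed: C(8,4) = 70 ways.
The remaining 4 must have no fixed point: D(4) = 9.
P = 70·9/40320 = 1/64 ≈ 0.0156.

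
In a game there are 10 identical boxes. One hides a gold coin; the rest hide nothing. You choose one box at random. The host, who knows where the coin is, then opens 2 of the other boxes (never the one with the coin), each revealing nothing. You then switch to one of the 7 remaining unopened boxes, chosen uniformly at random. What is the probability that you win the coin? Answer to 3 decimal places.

Your original box holds the coin with probability 1/10, so the other 9 collectively hold it with probability 9/10.
The host can always find 2 empty boxes to open, so the reveals don't change that 9/10; it is now spread over the 7 remaining unopened boxes.
P(win by switching) = (9/10) · (1/7) = 9/70 ≈ 0.129.

0.129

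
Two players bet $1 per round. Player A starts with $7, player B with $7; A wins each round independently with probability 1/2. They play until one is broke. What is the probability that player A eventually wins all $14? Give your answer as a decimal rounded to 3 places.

0.500

With a fair step, P(i) = ½P(i−1) + ½P(i+1) with P(0)=0, P(14)=1 has the linear solution P(i) = i/14.
P(7) = 7/14 = 1/2 ≈ 0.500.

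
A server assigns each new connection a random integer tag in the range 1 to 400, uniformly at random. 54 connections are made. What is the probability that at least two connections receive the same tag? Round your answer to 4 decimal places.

It's easier to compute the probability that all 54 are distinct.
P(all distinct) = 400/400 · 399/400 · ··· · 347/400 ≈ 0.0236.
So the probability of at least one match is 1 − 0.0236 = 0.9764.

0.9764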